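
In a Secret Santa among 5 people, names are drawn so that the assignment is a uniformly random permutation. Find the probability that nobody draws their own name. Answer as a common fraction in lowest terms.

11/30

This is the derangement probability: permutations of 5 with no fixed point.
D(5) = 5! · (1 − 1/1! + 1/2! − ··· + (−1)^5/5!) = 44.
P = 44/120 = 11/30.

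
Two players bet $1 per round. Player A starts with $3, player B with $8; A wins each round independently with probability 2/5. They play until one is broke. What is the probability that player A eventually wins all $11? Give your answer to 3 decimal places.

0.028

Let r = q/p = (3/5)/(2/5) = 3/2. The recurrence P(i) = p·P(i+1) + q·P(i−1) with P(0)=0, P(11)=1 gives P(i) = (1 − r^i)/(1 − r^11).
P(3) = (1 − (3/2)^3) / (1 − (3/2)^11) = 4864/175099 ≈ 0.028.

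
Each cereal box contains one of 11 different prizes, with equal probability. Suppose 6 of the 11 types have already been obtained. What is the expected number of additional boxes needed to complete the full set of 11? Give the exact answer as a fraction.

Starting from 6 distinct types, each trial gives a new one with probability (11−i)/11 when i types are held, so the wait for the next new type is 11/(11−i).
E = 11/5 + 11/4 + 11/3 + 11/2 + 11/1 = 1507/60.

1507/60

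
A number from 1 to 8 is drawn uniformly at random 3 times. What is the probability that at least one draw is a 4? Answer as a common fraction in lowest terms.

169/512

P(no draw is a 4) = (7/8)^3 = 343/512.
P(at least one) = 1 − 343/512 = 169/512.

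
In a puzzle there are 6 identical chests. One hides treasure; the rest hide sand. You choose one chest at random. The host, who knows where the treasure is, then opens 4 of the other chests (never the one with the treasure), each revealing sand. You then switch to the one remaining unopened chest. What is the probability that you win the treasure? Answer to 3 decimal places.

Your original chest holds the treasure with probability 1/6, so the other 5 collectively hold it with probability 5/6.
The host can always find 4 empty chests to open, so the reveals don't change that 5/6; it is now spread over the 1 remaining unopened chest.
P(win by switching) = (5/6) · (1/1) = 5/6 ≈ 0.833.

0.833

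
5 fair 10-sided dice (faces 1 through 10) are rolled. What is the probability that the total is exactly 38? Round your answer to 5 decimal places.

0.01745

There are 10^5 = 100000 equally likely outcomes.
The number of ordered 5-tuples from {1,…,10} summing to 38 is 1745.
P(sum = 38) = 1745/100000 = 349/20000 ≈ 0.01745.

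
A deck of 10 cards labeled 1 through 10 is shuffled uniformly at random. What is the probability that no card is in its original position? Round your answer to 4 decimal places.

0.3679

This is the derangement probability: permutations of 10 with no fixed point.
D(10) = 10! · (1 − 1/1! + 1/2! − ··· + (−1)^10/10!) = 1334961.
P = 1334961/3628800 = 16481/44800 ≈ 0.3679.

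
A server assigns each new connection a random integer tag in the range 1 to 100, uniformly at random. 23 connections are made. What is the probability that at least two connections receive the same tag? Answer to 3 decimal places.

0.936

It's easier to compute the probability that all 23 are distinct.
P(all distinct) = 100/100 · 99/100 · ··· · 78/100 ≈ 0.064.
So the probability of at least one match is 1 − 0.064 = 0.936.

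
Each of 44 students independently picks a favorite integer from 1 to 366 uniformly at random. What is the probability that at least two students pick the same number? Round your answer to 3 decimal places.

It's easier to compute the probability that all 44 are distinct.
P(all distinct) = 366/366 · 365/366 · ··· · 323/366 ≈ 0.068.
So the probability of at least one match is 1 − 0.068 = 0.932.

0.932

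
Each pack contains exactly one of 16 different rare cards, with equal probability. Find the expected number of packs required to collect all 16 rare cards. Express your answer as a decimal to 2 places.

54.09

After i distinct types are collected, each trial gives a new one with probability (16−i)/16, so the expected wait for the next new type is 16/(16−i).
E = 16/16 + 16/15 + 16/14 + 16/13 + 16/12 + 16/11 + 16/10 + 16/9 + 16/8 + 16/7 + 16/6 + 16/5 + 16/4 + 16/3 + 16/2 + 16/1 = 2436559/45045 ≈ 54.09.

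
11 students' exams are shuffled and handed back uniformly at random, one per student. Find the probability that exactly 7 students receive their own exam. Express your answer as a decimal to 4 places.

0.0001

Choose which 7 of the 11 are fixed: C(11,7) = 330 ways.
The remaining 4 must have no fixed point: D(4) = 9.
P = 330·9/39916800 = 1/13440 ≈ 0.0001.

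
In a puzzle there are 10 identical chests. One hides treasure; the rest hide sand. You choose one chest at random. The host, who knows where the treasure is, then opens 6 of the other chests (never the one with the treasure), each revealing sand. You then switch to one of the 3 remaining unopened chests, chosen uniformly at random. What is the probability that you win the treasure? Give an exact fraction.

3/10

Your original chest holds the treasure with probability 1/10, so the other 9 collectively hold it with probability 9/10.
The host can always find 6 empty chests to open, so the reveals don't change that 9/10; it is now spread over the 3 remaining unopened chests.
P(win by switching) = (9/10) · (1/3) = 3/10.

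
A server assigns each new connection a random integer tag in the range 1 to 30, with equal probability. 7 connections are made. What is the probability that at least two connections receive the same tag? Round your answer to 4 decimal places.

It's easier to compute the probability that all 7 are distinct.
P(all distinct) = 30/30 · 29/30 · ··· · 24/30 ≈ 0.4692.
So the probability of at least one match is 1 − 0.4692 = 0.5308.

0.5308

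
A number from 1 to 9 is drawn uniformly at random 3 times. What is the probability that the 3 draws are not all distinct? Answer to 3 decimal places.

P(all 3 different) = 9/9 · 8/9 · ··· · 7/9 ≈ 0.691.
P(at least two equal) = 1 − 0.691 = 0.309.

0.309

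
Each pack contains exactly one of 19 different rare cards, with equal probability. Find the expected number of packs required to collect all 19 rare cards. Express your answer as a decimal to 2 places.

67.41

After i distinct types are collected, each trial gives a new one with probability (19−i)/19, so the expected wait for the next new type is 19/(19−i).
E = 19/19 + 19/18 + 19/17 + 19/16 + 19/15 + 19/14 + 19/13 + 19/12 + 19/11 + 19/10 + 19/9 + 19/8 + 19/7 + 19/6 + 19/5 + 19/4 + 19/3 + 19/2 + 19/1 = 275295799/4084080 ≈ 67.41.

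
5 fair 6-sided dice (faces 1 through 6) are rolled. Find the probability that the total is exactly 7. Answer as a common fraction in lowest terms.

5/2592

There are 6^5 = 7776 equally likely outcomes.
The number of ordered 5-tuples from {1,…,6} summing to 7 is 15.
P(sum = 7) = 15/7776 = 5/2592.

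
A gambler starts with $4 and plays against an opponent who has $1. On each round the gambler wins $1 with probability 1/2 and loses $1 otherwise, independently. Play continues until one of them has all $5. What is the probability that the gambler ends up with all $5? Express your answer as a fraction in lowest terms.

With a fair step, P(i) = ½P(i−1) + ½P(i+1) with P(0)=0, P(5)=1 has the linear solution P(i) = i/5.
P(4) = 4/5.

4/5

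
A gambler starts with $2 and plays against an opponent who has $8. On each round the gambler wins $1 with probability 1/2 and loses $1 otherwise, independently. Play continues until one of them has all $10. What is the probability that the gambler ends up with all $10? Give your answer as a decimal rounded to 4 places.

With a fair step, P(i) = ½P(i−1) + ½P(i+1) with P(0)=0, P(10)=1 has the linear solution P(i) = i/10.
P(2) = 2/10 = 1/5 ≈ 0.2000.

0.2000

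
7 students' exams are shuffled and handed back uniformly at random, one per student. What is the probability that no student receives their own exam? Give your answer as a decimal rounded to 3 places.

0.368

This is the derangement probability: permutations of 7 with no fixed point.
D(7) = 7! · (1 − 1/1! + 1/2! − ··· + (−1)^7/7!) = 1854.
P = 1854/5040 = 103/280 ≈ 0.368.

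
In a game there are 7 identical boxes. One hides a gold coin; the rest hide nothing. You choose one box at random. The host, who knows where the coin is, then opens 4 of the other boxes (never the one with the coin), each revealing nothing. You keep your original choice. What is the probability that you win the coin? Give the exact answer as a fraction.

The host can always open 4 empty boxes regardless of your choice, so the reveals give no information about your original box.
P(win by staying) = 1/7.

1/7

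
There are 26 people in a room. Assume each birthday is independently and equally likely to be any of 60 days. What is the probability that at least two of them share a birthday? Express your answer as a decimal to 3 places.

It's easier to compute the probability that all 26 are distinct.
P(all distinct) = 60/60 · 59/60 · ··· · 35/60 ≈ 0.002.
So the probability of at least one match is 1 − 0.002 = 0.998.

0.998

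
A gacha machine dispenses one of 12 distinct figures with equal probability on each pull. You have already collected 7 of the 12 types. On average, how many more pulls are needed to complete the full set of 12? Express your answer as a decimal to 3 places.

Starting from 7 distinct types, each trial gives a new one with probability (12−i)/12 when i types are held, so the wait for the next new type is 12/(12−i).
E = 12/5 + 12/4 + 12/3 + 12/2 + 12/1 = 137/5 ≈ 27.400.

27.400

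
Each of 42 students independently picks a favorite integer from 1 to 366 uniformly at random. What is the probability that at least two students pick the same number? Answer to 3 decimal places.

It's easier to compute the probability that all 42 are distinct.
P(all distinct) = 366/366 · 365/366 · ··· · 325/366 ≈ 0.087.
So the probability of at least one match is 1 − 0.087 = 0.913.

0.913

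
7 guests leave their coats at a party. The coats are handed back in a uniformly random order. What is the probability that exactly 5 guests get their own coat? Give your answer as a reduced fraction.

1/240

Choose which 5 of the 7 are fixed: C(7,5) = 21 ways.
The remaining 2 must have no fixed point: D(2) = 1.
P = 21·1/5040 = 1/240.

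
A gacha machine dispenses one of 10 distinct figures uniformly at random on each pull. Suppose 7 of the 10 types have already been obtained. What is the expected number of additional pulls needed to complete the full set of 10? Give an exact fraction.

Starting from 7 distinct types, each trial gives a new one with probability (10−i)/10 when i types are held, so the wait for the next new type is 10/(10−i).
E = 10/3 + 10/2 + 10/1 = 55/3.

55/3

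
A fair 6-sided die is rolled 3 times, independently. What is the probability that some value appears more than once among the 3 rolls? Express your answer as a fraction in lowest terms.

P(all 3 different) = 6/6 · 5/6 · ··· · 4/6 = 5/9.
P(at least two equal) = 1 − 5/9 = 4/9.

4/9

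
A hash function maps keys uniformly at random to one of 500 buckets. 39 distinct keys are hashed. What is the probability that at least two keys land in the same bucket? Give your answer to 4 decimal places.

It's easier to compute the probability that all 39 are distinct.
P(all distinct) = 500/500 · 499/500 · ··· · 462/500 ≈ 0.2184.
So the probability of at least one match is 1 − 0.2184 = 0.7816.

0.7816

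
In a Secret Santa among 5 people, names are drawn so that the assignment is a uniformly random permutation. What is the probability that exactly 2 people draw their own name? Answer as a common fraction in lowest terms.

1/6

Choose which 2 of the 5 are fixed: C(5,2) = 10 ways.
The remaining 3 must have no fixed point: D(3) = 2.
P = 10·2/120 = 1/6.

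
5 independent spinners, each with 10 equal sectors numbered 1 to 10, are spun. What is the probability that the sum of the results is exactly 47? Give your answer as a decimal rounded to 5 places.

0.00035

There are 10^5 = 100000 equally likely outcomes.
The number of ordered 5-tuples from {1,…,10} summing to 47 is 35.
P(sum = 47) = 35/100000 = 7/20000 ≈ 0.00035.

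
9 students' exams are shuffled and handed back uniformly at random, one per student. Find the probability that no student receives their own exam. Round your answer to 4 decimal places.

This is the derangement probability: permutations of 9 with no fixed point.
D(9) = 9! · (1 − 1/1! + 1/2! − ··· + (−1)^9/9!) = 133496.
P = 133496/362880 = 16687/45360 ≈ 0.3679.

0.3679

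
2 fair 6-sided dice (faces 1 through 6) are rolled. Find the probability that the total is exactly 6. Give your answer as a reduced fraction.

5/36

There are 6^2 = 36 equally likely outcomes.
The number of ordered 2-tuples from {1,…,6} summing to 6 is 5.
P(sum = 6) = 5/36.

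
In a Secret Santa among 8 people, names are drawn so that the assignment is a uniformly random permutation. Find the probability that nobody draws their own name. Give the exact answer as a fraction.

2119/5760

This is the derangement probability: permutations of 8 with no fixed point.
D(8) = 8! · (1 − 1/1! + 1/2! − ··· + (−1)^8/8!) = 14833.
P = 14833/40320 = 2119/5760.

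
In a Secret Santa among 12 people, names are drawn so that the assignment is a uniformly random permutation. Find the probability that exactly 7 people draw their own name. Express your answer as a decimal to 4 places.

0.0001

Choose which 7 of the 12 are fixed: C(12,7) = 792 ways.
The remaining 5 must have no fixed point: D(5) = 44.
P = 792·44/479001600 = 11/151200 ≈ 0.0001.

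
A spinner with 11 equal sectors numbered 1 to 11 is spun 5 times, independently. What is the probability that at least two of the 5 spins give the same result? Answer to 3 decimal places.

0.656

P(all 5 different) = 11/11 · 10/11 · ··· · 7/11 ≈ 0.344.
P(at least two equal) = 1 − 0.344 = 0.656.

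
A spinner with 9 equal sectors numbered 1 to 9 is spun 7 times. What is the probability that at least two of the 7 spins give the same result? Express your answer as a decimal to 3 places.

P(all 7 different) = 9/9 · 8/9 · ··· · 3/9 ≈ 0.038.
P(at least two equal) = 1 − 0.038 = 0.962.

0.962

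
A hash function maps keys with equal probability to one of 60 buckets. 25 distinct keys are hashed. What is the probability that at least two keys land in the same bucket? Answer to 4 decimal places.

It's easier to compute the probability that all 25 are distinct.
P(all distinct) = 60/60 · 59/60 · ··· · 36/60 ≈ 0.0028.
So the probability of at least one match is 1 − 0.0028 = 0.9972.

0.9972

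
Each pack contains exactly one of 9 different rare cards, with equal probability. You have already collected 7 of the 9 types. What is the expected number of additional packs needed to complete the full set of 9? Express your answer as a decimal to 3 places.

13.500

Starting from 7 distinct types, each trial gives a new one with probability (9−i)/9 when i types are held, so the wait for the next new type is 9/(9−i).
E = 9/2 + 9/1 = 27/2 ≈ 13.500.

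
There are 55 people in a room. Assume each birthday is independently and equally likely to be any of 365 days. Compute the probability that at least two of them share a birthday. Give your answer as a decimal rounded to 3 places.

0.986

It's easier to compute the probability that all 55 are distinct.
P(all distinct) = 365/365 · 364/365 · ··· · 311/365 ≈ 0.014.
So the probability of at least one match is 1 − 0.014 = 0.986.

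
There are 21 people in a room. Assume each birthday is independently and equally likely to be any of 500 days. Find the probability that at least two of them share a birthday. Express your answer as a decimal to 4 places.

0.3468

It's easier to compute the probability that all 21 are distinct.
P(all distinct) = 500/500 · 499/500 · ··· · 480/500 ≈ 0.6532.
So the probability of at least one match is 1 − 0.6532 = 0.3468.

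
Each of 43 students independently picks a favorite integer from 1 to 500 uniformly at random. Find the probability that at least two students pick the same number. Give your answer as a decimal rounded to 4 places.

0.8442

It's easier to compute the probability that all 43 are distinct.
P(all distinct) = 500/500 · 499/500 · ··· · 458/500 ≈ 0.1558.
So the probability of at least one match is 1 − 0.1558 = 0.8442.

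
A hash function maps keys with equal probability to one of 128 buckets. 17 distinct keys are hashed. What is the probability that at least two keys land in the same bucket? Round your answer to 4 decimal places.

0.6709

It's easier to compute the probability that all 17 are distinct.
P(all distinct) = 128/128 · 127/128 · ··· · 112/128 ≈ 0.3291.
So the probability of at least one match is 1 − 0.3291 = 0.6709.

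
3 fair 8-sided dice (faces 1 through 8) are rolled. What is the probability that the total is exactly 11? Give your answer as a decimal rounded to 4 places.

There are 8^3 = 512 equally likely outcomes.
The number of ordered 3-tuples from {1,…,8} summing to 11 is 42.
P(sum = 11) = 42/512 = 21/256 ≈ 0.0820.

0.0820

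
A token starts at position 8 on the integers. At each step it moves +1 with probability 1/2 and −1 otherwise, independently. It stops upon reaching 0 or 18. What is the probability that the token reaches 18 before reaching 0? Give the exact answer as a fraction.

With a fair step, P(i) = ½P(i−1) + ½P(i+1) with P(0)=0, P(18)=1 has the linear solution P(i) = i/18.
P(8) = 8/18 = 4/9.

4/9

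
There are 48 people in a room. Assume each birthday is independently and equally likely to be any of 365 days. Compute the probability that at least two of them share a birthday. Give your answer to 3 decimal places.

0.961

It's easier to compute the probability that all 48 are distinct.
P(all distinct) = 365/365 · 364/365 · ··· · 318/365 ≈ 0.039.
So the probability of at least one match is 1 − 0.039 = 0.961.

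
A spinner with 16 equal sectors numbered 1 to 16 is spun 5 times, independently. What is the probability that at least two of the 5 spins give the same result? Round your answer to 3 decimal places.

P(all 5 different) = 16/16 · 15/16 · ··· · 12/16 ≈ 0.500.
P(at least two equal) = 1 − 0.500 = 0.500.

0.500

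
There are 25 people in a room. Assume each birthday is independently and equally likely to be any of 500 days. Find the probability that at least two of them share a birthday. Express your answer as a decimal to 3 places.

0.457

It's easier to compute the probability that all 25 are distinct.
P(all distinct) = 500/500 · 499/500 · ··· · 476/500 ≈ 0.543.
So the probability of at least one match is 1 − 0.543 = 0.457.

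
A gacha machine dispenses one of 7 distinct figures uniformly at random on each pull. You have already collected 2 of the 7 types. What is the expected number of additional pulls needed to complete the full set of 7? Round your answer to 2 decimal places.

Starting from 2 distinct types, each trial gives a new one with probability (7−i)/7 when i types are held, so the wait for the next new type is 7/(7−i).
E = 7/5 + 7/4 + 7/3 + 7/2 + 7/1 = 959/60 ≈ 15.98.

15.98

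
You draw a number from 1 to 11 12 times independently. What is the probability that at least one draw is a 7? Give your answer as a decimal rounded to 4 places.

P(no draw is a 7) = (10/11)^12 ≈ 0.3186.
P(at least one) = 1 − 0.3186 = 0.6814.

0.6814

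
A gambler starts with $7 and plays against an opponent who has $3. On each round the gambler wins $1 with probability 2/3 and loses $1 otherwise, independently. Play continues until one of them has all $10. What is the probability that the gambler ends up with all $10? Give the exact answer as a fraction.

1016/1023

Let r = q/p = (1/3)/(2/3) = 1/2. The recurrence P(i) = p·P(i+1) + q·P(i−1) with P(0)=0, P(10)=1 gives P(i) = (1 − r^i)/(1 − r^10).
P(7) = (1 − (1/2)^7) / (1 − (1/2)^10) = 1016/1023.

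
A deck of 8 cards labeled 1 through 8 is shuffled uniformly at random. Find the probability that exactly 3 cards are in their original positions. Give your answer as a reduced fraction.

11/180

Choose which 3 of the 8 are fixed: C(8,3) = 56 ways.
The remaining 5 must have no fixed point: D(5) = 44.
P = 56·44/40320 = 11/180.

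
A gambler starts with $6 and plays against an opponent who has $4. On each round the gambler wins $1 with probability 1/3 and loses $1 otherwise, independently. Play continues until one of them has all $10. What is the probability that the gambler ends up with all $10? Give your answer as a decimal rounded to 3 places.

0.062

Let r = q/p = (2/3)/(1/3) = 2. The recurrence P(i) = p·P(i+1) + q·P(i−1) with P(0)=0, P(10)=1 gives P(i) = (1 − r^i)/(1 − r^10).
P(6) = (1 − (2)^6) / (1 − (2)^10) = 21/341 ≈ 0.062.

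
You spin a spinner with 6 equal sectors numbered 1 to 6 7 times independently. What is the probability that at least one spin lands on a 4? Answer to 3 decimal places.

P(no spin lands on a 4) = (5/6)^7 ≈ 0.279.
P(at least one) = 1 − 0.279 = 0.721.

0.721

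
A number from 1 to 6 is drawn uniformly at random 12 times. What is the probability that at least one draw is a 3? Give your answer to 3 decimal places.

P(no draw is a 3) = (5/6)^12 ≈ 0.112.
P(at least one) = 1 − 0.112 = 0.888.

0.888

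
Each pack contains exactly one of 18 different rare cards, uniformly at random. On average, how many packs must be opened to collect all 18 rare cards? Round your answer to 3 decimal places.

After i distinct types are collected, each trial gives a new one with probability (18−i)/18, so the expected wait for the next new type is 18/(18−i).
E = 18/18 + 18/17 + 18/16 + 18/15 + 18/14 + 18/13 + 18/12 + 18/11 + 18/10 + 18/9 + 18/8 + 18/7 + 18/6 + 18/5 + 18/4 + 18/3 + 18/2 + 18/1 = 42822903/680680 ≈ 62.912.

62.912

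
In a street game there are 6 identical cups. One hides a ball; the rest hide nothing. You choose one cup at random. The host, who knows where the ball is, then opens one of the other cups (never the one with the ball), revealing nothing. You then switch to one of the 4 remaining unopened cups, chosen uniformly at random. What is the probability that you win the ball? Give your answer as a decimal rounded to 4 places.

0.2083

Your original cup holds the ball with probability 1/6, so the other 5 collectively hold it with probability 5/6.
The host can always find an empty cup to open, so this doesn't change that 5/6; it is now spread over the 4 remaining unopened cups.
P(win by switching) = (5/6) · (1/4) = 5/24 ≈ 0.2083.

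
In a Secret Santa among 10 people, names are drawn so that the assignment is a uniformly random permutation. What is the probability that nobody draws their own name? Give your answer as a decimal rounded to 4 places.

0.3679

This is the derangement probability: permutations of 10 with no fixed point.
D(10) = 10! · (1 − 1/1! + 1/2! − ··· + (−1)^10/10!) = 1334961.
P = 1334961/3628800 = 16481/44800 ≈ 0.3679.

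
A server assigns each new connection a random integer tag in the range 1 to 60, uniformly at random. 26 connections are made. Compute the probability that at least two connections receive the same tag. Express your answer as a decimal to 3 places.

It's easier to compute the probability that all 26 are distinct.
P(all distinct) = 60/60 · 59/60 · ··· · 35/60 ≈ 0.002.
So the probability of at least one match is 1 − 0.002 = 0.998.

0.998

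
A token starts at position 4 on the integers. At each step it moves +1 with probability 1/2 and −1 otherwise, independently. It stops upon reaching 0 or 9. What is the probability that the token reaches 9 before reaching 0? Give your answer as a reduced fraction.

4/9

With a fair step, P(i) = ½P(i−1) + ½P(i+1) with P(0)=0, P(9)=1 has the linear solution P(i) = i/9.
P(4) = 4/9.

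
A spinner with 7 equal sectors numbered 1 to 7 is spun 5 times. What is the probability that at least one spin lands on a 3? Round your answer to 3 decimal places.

0.537

P(no spin lands on a 3) = (6/7)^5 ≈ 0.463.
P(at least one) = 1 − 0.463 = 0.537.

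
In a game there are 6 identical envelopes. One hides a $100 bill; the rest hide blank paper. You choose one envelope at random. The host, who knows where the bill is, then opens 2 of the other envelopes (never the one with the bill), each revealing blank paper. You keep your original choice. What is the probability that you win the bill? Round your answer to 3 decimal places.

The host can always open 2 empty envelopes regardless of your choice, so the reveals give no information about your original envelope.
P(win by staying) = 1/6 ≈ 0.167.

0.167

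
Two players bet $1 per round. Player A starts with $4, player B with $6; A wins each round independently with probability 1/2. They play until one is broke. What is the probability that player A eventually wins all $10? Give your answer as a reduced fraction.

With a fair step, P(i) = ½P(i−1) + ½P(i+1) with P(0)=0, P(10)=1 has the linear solution P(i) = i/10.
P(4) = 4/10 = 2/5.

2/5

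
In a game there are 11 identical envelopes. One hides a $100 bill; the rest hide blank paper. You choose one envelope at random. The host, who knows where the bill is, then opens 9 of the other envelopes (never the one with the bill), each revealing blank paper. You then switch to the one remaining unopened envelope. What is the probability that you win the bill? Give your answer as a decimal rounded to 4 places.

Your original envelope holds the bill with probability 1/11, so the other 10 collectively hold it with probability 10/11.
The host can always find 9 empty envelopes to open, so the reveals don't change that 10/11; it is now spread over the 1 remaining unopened envelope.
P(win by switching) = (10/11) · (1/1) = 10/11 ≈ 0.9091.

0.9091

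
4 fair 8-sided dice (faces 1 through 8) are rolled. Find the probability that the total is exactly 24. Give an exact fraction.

161/4096

There are 8^4 = 4096 equally likely outcomes.
The number of ordered 4-tuples from {1,…,8} summing to 24 is 161.
P(sum = 24) = 161/4096.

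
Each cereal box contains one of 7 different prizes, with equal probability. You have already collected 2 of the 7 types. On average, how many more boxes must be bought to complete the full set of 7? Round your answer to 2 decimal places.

Starting from 2 distinct types, each trial gives a new one with probability (7−i)/7 when i types are held, so the wait for the next new type is 7/(7−i).
E = 7/5 + 7/4 + 7/3 + 7/2 + 7/1 = 959/60 ≈ 15.98.

15.98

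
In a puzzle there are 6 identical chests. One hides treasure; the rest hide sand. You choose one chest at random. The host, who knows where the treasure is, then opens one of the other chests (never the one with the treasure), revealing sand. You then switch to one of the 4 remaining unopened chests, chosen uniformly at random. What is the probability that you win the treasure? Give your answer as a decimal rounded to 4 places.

Your original chest holds the treasure with probability 1/6, so the other 5 collectively hold it with probability 5/6.
The host can always find an empty chest to open, so this doesn't change that 5/6; it is now spread over the 4 remaining unopened chests.
P(win by switching) = (5/6) · (1/4) = 5/24 ≈ 0.2083.

0.2083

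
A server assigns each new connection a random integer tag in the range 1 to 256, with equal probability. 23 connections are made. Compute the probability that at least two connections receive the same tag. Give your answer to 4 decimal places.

It's easier to compute the probability that all 23 are distinct.
P(all distinct) = 256/256 · 255/256 · ··· · 234/256 ≈ 0.3611.
So the probability of at least one match is 1 − 0.3611 = 0.6389.

0.6389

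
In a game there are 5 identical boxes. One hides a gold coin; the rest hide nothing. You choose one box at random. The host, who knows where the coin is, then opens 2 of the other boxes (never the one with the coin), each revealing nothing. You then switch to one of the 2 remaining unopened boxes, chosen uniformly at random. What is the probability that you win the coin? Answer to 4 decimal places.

0.4000

Your original box holds the coin with probability 1/5, so the other 4 collectively hold it with probability 4/5.
The host can always find 2 empty boxes to open, so the reveals don't change that 4/5; it is now spread over the 2 remaining unopened boxes.
P(win by switching) = (4/5) · (1/2) = 2/5 ≈ 0.4000.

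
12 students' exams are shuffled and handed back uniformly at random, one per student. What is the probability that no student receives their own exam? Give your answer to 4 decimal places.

This is the derangement probability: permutations of 12 with no fixed point.
D(12) = 12! · (1 − 1/1! + 1/2! − ··· + (−1)^12/12!) = 176214841.
P = 176214841/479001600 = 16019531/43545600 ≈ 0.3679.

0.3679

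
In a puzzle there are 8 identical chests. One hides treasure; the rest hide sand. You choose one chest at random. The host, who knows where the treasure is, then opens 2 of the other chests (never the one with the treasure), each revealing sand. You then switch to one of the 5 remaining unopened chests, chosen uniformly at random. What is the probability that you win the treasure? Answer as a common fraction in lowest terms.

Your original chest holds the treasure with probability 1/8, so the other 7 collectively hold it with probability 7/8.
The host can always find 2 empty chests to open, so the reveals don't change that 7/8; it is now spread over the 5 remaining unopened chests.
P(win by switching) = (7/8) · (1/5) = 7/40.

7/40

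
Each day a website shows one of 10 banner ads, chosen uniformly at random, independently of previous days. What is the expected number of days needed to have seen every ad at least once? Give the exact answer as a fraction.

7381/252

After i distinct types are collected, each trial gives a new one with probability (10−i)/10, so the expected wait for the next new type is 10/(10−i).
E = 10/10 + 10/9 + 10/8 + 10/7 + 10/6 + 10/5 + 10/4 + 10/3 + 10/2 + 10/1 = 7381/252.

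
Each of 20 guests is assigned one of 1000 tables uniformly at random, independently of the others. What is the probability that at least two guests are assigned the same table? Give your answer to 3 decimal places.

It's easier to compute the probability that all 20 are distinct.
P(all distinct) = 1000/1000 · 999/1000 · ··· · 981/1000 ≈ 0.826.
So the probability of at least one match is 1 − 0.826 = 0.174.

0.174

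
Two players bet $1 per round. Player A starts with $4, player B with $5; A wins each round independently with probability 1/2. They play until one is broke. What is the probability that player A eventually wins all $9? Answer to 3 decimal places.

With a fair step, P(i) = ½P(i−1) + ½P(i+1) with P(0)=0, P(9)=1 has the linear solution P(i) = i/9.
P(4) = 4/9 ≈ 0.444.

0.444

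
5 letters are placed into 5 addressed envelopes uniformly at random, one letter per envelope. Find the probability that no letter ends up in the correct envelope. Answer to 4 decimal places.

This is the derangement probability: permutations of 5 with no fixed point.
D(5) = 5! · (1 − 1/1! + 1/2! − ··· + (−1)^5/5!) = 44.
P = 44/120 = 11/30 ≈ 0.3667.

0.3667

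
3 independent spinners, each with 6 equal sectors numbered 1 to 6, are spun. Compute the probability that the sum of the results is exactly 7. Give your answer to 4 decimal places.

There are 6^3 = 216 equally likely outcomes.
The number of ordered 3-tuples from {1,…,6} summing to 7 is 15.
P(sum = 7) = 15/216 = 5/72 ≈ 0.0694.

0.0694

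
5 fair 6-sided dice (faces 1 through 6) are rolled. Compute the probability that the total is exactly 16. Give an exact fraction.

There are 6^5 = 7776 equally likely outcomes.
The number of ordered 5-tuples from {1,…,6} summing to 16 is 735.
P(sum = 16) = 735/7776 = 245/2592.

245/2592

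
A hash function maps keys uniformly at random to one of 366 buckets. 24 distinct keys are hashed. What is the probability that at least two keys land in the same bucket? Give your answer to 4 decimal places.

0.5373

It's easier to compute the probability that all 24 are distinct.
P(all distinct) = 366/366 · 365/366 · ··· · 343/366 ≈ 0.4627.
So the probability of at least one match is 1 − 0.4627 = 0.5373.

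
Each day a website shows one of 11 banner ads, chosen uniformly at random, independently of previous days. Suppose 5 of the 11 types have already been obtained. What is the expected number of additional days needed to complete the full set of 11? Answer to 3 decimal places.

26.950

Starting from 5 distinct types, each trial gives a new one with probability (11−i)/11 when i types are held, so the wait for the next new type is 11/(11−i).
E = 11/6 + 11/5 + 11/4 + 11/3 + 11/2 + 11/1 = 539/20 ≈ 26.950.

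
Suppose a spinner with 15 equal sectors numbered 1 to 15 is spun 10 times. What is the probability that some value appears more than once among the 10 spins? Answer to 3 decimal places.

P(all 10 different) = 15/15 · 14/15 · ··· · 6/15 ≈ 0.019.
P(at least two equal) = 1 − 0.019 = 0.981.

0.981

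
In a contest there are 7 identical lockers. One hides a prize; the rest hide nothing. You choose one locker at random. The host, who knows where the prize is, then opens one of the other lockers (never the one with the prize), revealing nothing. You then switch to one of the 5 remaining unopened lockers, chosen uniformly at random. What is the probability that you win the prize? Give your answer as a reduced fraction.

Your original locker holds the prize with probability 1/7, so the other 6 collectively hold it with probability 6/7.
The host can always find an empty locker to open, so this doesn't change that 6/7; it is now spread over the 5 remaining unopened lockers.
P(win by switching) = (6/7) · (1/5) = 6/35.

6/35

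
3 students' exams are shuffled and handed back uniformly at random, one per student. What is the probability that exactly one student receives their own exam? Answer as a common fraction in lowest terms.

1/2

Choose which one is fixed: C(3,1) = 3 ways.
The remaining 2 must have no fixed point: D(2) = 1.
P = 3·1/6 = 1/2.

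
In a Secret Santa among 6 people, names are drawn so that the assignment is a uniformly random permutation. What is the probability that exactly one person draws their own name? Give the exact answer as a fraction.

11/30

Choose which one is fixed: C(6,1) = 6 ways.
The remaining 5 must have no fixed point: D(5) = 44.
P = 6·44/720 = 11/30.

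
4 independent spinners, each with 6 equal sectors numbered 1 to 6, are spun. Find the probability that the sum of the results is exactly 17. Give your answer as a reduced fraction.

13/162

There are 6^4 = 1296 equally likely outcomes.
The number of ordered 4-tuples from {1,…,6} summing to 17 is 104.
P(sum = 17) = 104/1296 = 13/162.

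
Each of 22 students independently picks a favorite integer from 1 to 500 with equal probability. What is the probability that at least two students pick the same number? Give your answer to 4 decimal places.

0.3742

It's easier to compute the probability that all 22 are distinct.
P(all distinct) = 500/500 · 499/500 · ··· · 479/500 ≈ 0.6258.
So the probability of at least one match is 1 − 0.6258 = 0.3742.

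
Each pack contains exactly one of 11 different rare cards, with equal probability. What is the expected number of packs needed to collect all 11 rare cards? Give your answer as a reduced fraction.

83711/2520

After i distinct types are collected, each trial gives a new one with probability (11−i)/11, so the expected wait for the next new type is 11/(11−i).
E = 11/11 + 11/10 + 11/9 + 11/8 + 11/7 + 11/6 + 11/5 + 11/4 + 11/3 + 11/2 + 11/1 = 83711/2520.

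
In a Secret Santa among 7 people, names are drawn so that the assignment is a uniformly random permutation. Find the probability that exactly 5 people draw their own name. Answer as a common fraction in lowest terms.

1/240

Choose which 5 of the 7 are fixed: C(7,5) = 21 ways.
The remaining 2 must have no fixed point: D(2) = 1.
P = 21·1/5040 = 1/240.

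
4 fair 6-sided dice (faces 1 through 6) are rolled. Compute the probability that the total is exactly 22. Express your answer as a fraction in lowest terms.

There are 6^4 = 1296 equally likely outcomes.
The number of ordered 4-tuples from {1,…,6} summing to 22 is 10.
P(sum = 22) = 10/1296 = 5/648.

5/648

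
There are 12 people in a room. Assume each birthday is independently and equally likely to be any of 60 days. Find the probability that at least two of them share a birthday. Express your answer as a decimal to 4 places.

It's easier to compute the probability that all 12 are distinct.
P(all distinct) = 60/60 · 59/60 · ··· · 49/60 ≈ 0.3079.
So the probability of at least one match is 1 − 0.3079 = 0.6921.

0.6921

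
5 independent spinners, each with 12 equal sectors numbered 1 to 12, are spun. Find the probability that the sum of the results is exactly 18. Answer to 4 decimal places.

There are 12^5 = 248832 equally likely outcomes.
The number of ordered 5-tuples from {1,…,12} summing to 18 is 2355.
P(sum = 18) = 2355/248832 = 785/82944 ≈ 0.0095.

0.0095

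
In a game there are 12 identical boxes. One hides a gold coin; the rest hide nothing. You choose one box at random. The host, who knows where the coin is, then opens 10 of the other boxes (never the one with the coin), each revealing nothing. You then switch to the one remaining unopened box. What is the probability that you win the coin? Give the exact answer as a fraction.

11/12

Your original box holds the coin with probability 1/12, so the other 11 collectively hold it with probability 11/12.
The host can always find 10 empty boxes to open, so the reveals don't change that 11/12; it is now spread over the 1 remaining unopened box.
P(win by switching) = (11/12) · (1/1) = 11/12.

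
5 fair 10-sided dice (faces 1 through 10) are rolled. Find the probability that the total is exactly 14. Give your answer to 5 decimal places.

There are 10^5 = 100000 equally likely outcomes.
The number of ordered 5-tuples from {1,…,10} summing to 14 is 715.
P(sum = 14) = 715/100000 = 143/20000 ≈ 0.00715.

0.00715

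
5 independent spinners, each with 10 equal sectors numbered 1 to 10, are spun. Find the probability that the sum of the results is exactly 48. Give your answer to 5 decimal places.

There are 10^5 = 100000 equally likely outcomes.
The number of ordered 5-tuples from {1,…,10} summing to 48 is 15.
P(sum = 48) = 15/100000 = 3/20000 ≈ 0.00015.

0.00015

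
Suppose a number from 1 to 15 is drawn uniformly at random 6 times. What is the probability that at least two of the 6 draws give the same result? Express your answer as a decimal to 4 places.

0.6836

P(all 6 different) = 15/15 · 14/15 · ··· · 10/15 ≈ 0.3164.
P(at least two equal) = 1 − 0.3164 = 0.6836.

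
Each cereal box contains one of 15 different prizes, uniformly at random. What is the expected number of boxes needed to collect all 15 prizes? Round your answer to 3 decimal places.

After i distinct types are collected, each trial gives a new one with probability (15−i)/15, so the expected wait for the next new type is 15/(15−i).
E = 15/15 + 15/14 + 15/13 + 15/12 + 15/11 + 15/10 + 15/9 + 15/8 + 15/7 + 15/6 + 15/5 + 15/4 + 15/3 + 15/2 + 15/1 = 1195757/24024 ≈ 49.773.

49.773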